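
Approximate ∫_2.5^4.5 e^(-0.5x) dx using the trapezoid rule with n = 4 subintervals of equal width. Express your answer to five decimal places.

Δx = (4.5 − 2.5)/4 = 0.5.
f(2.5) ≈ 0.28650, f(3) ≈ 0.22313, f(3.5) ≈ 0.17377, f(4) ≈ 0.13534, f(4.5) ≈ 0.10540.
T_4 = (Δx/2)·[f(x_0) + 2f(x_1) + 2f(x_2) + 2f(x_3) + f(x_4)].
Sum ≈ 0.36410.

0.36410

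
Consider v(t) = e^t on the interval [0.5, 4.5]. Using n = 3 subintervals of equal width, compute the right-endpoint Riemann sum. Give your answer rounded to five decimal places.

160.00012

Δt = (4.5 − 0.5)/3 = 4/3.
Right endpoints: 11/6, 19/6, 4.5.
v(11/6) ≈ 6.25470, v(19/6) ≈ 23.72826, v(4.5) ≈ 90.01713.
Sum = Δt · [v(11/6) + v(19/6) + v(4.5)].
Sum ≈ 160.00012.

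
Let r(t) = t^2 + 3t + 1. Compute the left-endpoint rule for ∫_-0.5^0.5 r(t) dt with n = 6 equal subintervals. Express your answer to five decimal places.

Δt = (0.5 − (-0.5))/6 = 1/6.
Left endpoints: -0.5, -1/3, -1/6, 0, 1/6, 1/3.
r(-0.5) = -0.25, r(-1/3) = 1/9, r(-1/6) = 19/36, r(0) = 1, r(1/6) = 55/36, r(1/3) = 19/9.
Sum = Δt · [r(-0.5) + r(-1/3) + r(-1/6) + ...].
Sum ≈ 0.83796.

0.83796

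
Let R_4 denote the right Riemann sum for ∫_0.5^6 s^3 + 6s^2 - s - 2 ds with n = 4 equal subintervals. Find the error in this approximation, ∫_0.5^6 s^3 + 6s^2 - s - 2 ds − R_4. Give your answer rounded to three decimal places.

-319.397

Exact integral: ∫_0.5^6 f(s) ds = 726.859375.
R_4 ≈ 1046.25684.
Error ≈ 726.859375 − 1046.25684 ≈ -319.397.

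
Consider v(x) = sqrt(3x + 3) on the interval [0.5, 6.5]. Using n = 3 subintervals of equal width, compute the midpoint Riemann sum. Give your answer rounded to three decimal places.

Δx = (6.5 − 0.5)/3 = 2.
Midpoints: 1.5, 3.5, 5.5.
v(1.5) ≈ 2.739, v(3.5) ≈ 3.674, v(5.5) ≈ 4.416.
Sum = Δx · [v(1.5) + v(3.5) + v(5.5)].
Sum ≈ 21.657.

21.657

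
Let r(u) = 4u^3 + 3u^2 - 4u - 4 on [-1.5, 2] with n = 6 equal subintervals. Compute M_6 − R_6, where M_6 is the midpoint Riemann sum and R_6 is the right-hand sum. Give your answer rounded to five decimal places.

M_6 ≈ 4.2170139.
R_6 ≈ 16.7222222.
M_6 − R_6 ≈ -12.50521.

-12.50521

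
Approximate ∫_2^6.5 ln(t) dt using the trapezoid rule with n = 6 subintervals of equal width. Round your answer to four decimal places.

6.2643

Δt = (6.5 − 2)/6 = 0.75.
f(2) ≈ 0.6931, f(2.75) ≈ 1.0116, f(3.5) ≈ 1.2528, f(4.25) ≈ 1.4469, f(5) ≈ 1.6094, f(5.75) ≈ 1.7492, f(6.5) ≈ 1.8718.
T_6 = (Δt/2)·[f(t_0) + 2f(t_1) + ... + 2f(t_{5}) + f(t_6)].
Sum ≈ 6.2643.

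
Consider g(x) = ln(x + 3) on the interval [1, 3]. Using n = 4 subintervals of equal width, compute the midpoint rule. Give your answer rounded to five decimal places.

3.20625

Δx = (3 − 1)/4 = 0.5.
Midpoints: 1.25, 1.75, 2.25, 2.75.
g(1.25) ≈ 1.44692, g(1.75) ≈ 1.55814, g(2.25) ≈ 1.65823, g(2.75) ≈ 1.74920.
Sum = Δx · [g(1.25) + g(1.75) + g(2.25) + g(2.75)].
Sum ≈ 3.20625.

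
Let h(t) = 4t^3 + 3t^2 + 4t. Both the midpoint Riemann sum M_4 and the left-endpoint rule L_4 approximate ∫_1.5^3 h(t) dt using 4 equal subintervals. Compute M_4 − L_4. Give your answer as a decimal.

M_4 = 112.53515625.
L_4 = 91.4765625.
M_4 − L_4 = 21.05859375.

21.05859375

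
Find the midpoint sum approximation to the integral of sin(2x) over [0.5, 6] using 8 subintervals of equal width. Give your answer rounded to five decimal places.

-0.16443

Δx = (6 − 0.5)/8 = 0.6875.
Midpoints: 0.84375, 1.53125, 2.21875, 2.90625, 3.59375, 4.28125, 4.96875, 5.65625.
f(0.84375) ≈ 0.99320, f(1.53125) ≈ 0.07901, f(2.21875) ≈ -0.96246, f(2.90625) ≈ -0.45350, f(3.59375) ≈ 0.78600, f(4.28125) ≈ 0.75933, f(4.96875) ≈ -0.49055, f(5.65625) ≈ -0.95020.
Sum = Δx · [f(0.84375) + f(1.53125) + f(2.21875) + ...].
Sum ≈ -0.16443.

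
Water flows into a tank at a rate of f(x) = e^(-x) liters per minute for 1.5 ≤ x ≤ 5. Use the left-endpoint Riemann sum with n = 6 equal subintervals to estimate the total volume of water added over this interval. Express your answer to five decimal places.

0.28561

Δx = (5 − 1.5)/6 = 7/12.
Left endpoints: 1.5, 25/12, 8/3, 3.25, 23/6, 53/12.
f(1.5) ≈ 0.22313, f(25/12) ≈ 0.12451, f(8/3) ≈ 0.06948, f(3.25) ≈ 0.03877, f(23/6) ≈ 0.02164, f(53/12) ≈ 0.01207.
Sum = Δx · [f(1.5) + f(25/12) + f(8/3) + ...].
Sum ≈ 0.28561.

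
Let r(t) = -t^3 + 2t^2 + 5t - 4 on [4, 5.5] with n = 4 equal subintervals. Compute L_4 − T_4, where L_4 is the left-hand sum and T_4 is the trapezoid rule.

L_4 ≈ -54.8759766.
T_4 ≈ -67.3212891.
L_4 − T_4 = 12.4453125.

12.4453125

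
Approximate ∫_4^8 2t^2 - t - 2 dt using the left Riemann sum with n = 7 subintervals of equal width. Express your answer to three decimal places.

Δt = (8 − 4)/7 = 4/7.
Left endpoints: 4, 32/7, 36/7, 40/7, 44/7, 48/7, 52/7.
f(4) = 26, f(32/7) = 1726/49, f(36/7) = 2242/49, f(40/7) = 2822/49, f(44/7) = 3466/49, f(48/7) = 4174/49, f(52/7) = 4946/49.
Sum = Δt · [f(4) + f(32/7) + f(36/7) + ...].
Sum ≈ 240.816.

240.816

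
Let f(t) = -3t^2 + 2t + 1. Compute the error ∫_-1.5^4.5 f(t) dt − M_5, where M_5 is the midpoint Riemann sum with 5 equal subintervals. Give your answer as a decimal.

-2.16

Exact integral: ∫_-1.5^4.5 f(t) dt = -70.5.
M_5 = -68.34.
Error = -70.5 − (-68.34) = -2.16.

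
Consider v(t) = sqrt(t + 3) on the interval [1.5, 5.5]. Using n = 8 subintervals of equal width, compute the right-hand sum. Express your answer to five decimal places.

10.35427

Δt = (5.5 − 1.5)/8 = 0.5.
Right endpoints: 2, 2.5, 3, 3.5, 4, 4.5, 5, 5.5.
v(2) ≈ 2.23607, v(2.5) ≈ 2.34521, v(3) ≈ 2.44949, v(3.5) ≈ 2.54951, v(4) ≈ 2.64575, v(4.5) ≈ 2.73861, v(5) ≈ 2.82843, v(5.5) ≈ 2.91548.
Sum = Δt · [v(2) + v(2.5) + v(3) + ...].
Sum ≈ 10.35427.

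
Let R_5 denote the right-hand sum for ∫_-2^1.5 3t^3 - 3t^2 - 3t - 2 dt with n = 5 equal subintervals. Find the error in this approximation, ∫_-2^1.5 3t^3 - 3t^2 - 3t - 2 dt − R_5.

-8.605625

Exact integral: ∫_-2^1.5 f(t) dt = -23.953125.
R_5 = -15.3475.
Error = -23.953125 − (-15.3475) = -8.605625.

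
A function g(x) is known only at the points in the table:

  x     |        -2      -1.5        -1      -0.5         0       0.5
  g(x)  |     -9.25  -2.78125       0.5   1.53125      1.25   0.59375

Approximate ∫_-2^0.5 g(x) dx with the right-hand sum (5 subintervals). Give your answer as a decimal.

Δx = 0.5.
Sum = 0.5·[(-2.78125) + 0.5 + 1.53125 + 1.25 + 0.59375] = 0.546875.

0.546875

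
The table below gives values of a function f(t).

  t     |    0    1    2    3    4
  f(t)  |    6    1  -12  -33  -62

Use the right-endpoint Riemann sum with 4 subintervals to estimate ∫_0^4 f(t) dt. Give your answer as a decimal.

-106

Δt = 1.
Sum = 1·[1 + (-12) + (-33) + (-62)] = -106.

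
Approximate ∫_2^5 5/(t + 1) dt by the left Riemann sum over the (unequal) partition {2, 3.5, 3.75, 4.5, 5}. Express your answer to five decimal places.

4.02180

Subinterval widths: 1.5, 0.25, 0.75, 0.5.
Left endpoints: 2, 3.5, 3.75, 4.5.
f(2) = 5/3, f(3.5) = 10/9, f(3.75) = 20/19, f(4.5) = 10/11.
Sum = Σ Δt_i · f(t_i).
Sum ≈ 4.02180.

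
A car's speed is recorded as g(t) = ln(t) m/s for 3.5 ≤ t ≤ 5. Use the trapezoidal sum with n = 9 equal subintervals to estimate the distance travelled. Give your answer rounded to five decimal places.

2.16232

Δt = (5 − 3.5)/9 = 1/6.
g(3.5) ≈ 1.25276, g(11/3) ≈ 1.29928, g(23/6) ≈ 1.34373, g(4) ≈ 1.38629, g(25/6) ≈ 1.42712, g(13/3) ≈ 1.46634, g(4.5) ≈ 1.50408, g(14/3) ≈ 1.54045, g(29/6) ≈ 1.57554, g(5) ≈ 1.60944.
T_9 = (Δt/2)·[g(t_0) + 2g(t_1) + ... + 2g(t_{8}) + g(t_9)].
Sum ≈ 2.16232.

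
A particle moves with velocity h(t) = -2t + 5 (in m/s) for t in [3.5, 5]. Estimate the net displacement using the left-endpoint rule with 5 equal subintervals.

-4.8

Δt = (5 − 3.5)/5 = 0.3.
Left endpoints: 3.5, 3.8, 4.1, 4.4, 4.7.
h(3.5) = -2, h(3.8) = -2.6, h(4.1) = -3.2, h(4.4) = -3.8, h(4.7) = -4.4.
Sum = Δt · [h(3.5) + h(3.8) + h(4.1) + h(4.4) + h(4.7)].
Sum = -4.8.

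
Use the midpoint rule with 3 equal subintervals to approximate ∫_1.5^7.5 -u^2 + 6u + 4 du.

Δu = (7.5 − 1.5)/3 = 2.
Midpoints: 2.5, 4.5, 6.5.
f(2.5) = 12.75, f(4.5) = 10.75, f(6.5) = 0.75.
Sum = Δu · [f(2.5) + f(4.5) + f(6.5)].
Sum = 48.5.

48.5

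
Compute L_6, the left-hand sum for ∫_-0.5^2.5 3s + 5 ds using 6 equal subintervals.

Δs = (2.5 − (-0.5))/6 = 0.5.
Left endpoints: -0.5, 0, 0.5, 1, 1.5, 2.
f(-0.5) = 3.5, f(0) = 5, f(0.5) = 6.5, f(1) = 8, f(1.5) = 9.5, f(2) = 11.
Sum = Δs · [f(-0.5) + f(0) + f(0.5) + ...].
Sum = 21.75.

21.75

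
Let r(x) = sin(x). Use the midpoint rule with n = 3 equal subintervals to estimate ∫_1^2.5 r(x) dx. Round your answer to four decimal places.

1.3555

Δx = (2.5 − 1)/3 = 0.5.
Midpoints: 1.25, 1.75, 2.25.
r(1.25) ≈ 0.9490, r(1.75) ≈ 0.9840, r(2.25) ≈ 0.7781.
Sum = Δx · [r(1.25) + r(1.75) + r(2.25)].
Sum ≈ 1.3555.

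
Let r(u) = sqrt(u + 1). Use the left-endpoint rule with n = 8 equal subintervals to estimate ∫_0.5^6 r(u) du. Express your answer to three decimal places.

10.625

Δu = (6 − 0.5)/8 = 0.6875.
Left endpoints: 0.5, 1.1875, 1.875, 2.5625, 3.25, 3.9375, 4.625, 5.3125.
r(0.5) ≈ 1.225, r(1.1875) ≈ 1.479, r(1.875) ≈ 1.696, r(2.5625) ≈ 1.887, r(3.25) ≈ 2.062, r(3.9375) ≈ 2.222, r(4.625) ≈ 2.372, r(5.3125) ≈ 2.512.
Sum = Δu · [r(0.5) + r(1.1875) + r(1.875) + ...].
Sum ≈ 10.625.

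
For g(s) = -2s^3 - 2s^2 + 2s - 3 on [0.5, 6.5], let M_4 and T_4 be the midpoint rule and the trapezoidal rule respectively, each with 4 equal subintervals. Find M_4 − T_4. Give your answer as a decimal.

M_4 = -1025.625.
T_4 = -1103.25.
M_4 − T_4 = 77.625.

77.625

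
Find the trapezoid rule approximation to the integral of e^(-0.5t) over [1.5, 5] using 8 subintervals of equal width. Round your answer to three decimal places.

0.784

Δt = (5 − 1.5)/8 = 0.4375.
f(1.5) ≈ 0.472, f(1.9375) ≈ 0.380, f(2.375) ≈ 0.305, f(2.8125) ≈ 0.245, f(3.25) ≈ 0.197, f(3.6875) ≈ 0.158, f(4.125) ≈ 0.127, f(4.5625) ≈ 0.102, f(5) ≈ 0.082.
T_8 = (Δt/2)·[f(t_0) + 2f(t_1) + ... + 2f(t_{7}) + f(t_8)].
Sum ≈ 0.784.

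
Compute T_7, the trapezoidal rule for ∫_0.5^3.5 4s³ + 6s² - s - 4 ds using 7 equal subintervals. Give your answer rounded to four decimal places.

Δs = (3.5 − 0.5)/7 = 3/7.
f(0.5) = -2.5, f(13/14) = 2365/686, f(19/14) = 10765/686, f(25/14) = 24781/686, f(31/14) = 45709/686, f(37/14) = 74845/686, f(43/14) = 113485/686, f(3.5) = 237.5.
T_7 = (Δs/2)·[f(s_0) + 2f(s_1) + ... + 2f(s_{6}) + f(s_7)].
Sum ≈ 220.2551.

220.2551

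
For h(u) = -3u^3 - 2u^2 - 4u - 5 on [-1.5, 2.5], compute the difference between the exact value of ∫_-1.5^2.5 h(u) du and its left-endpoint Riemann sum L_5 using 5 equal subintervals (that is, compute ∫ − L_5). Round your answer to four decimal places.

Exact integral: ∫_-1.5^2.5 h(u) du ≈ -66.166667.
L_5 = -36.54.
Error ≈ -66.166667 − (-36.54) ≈ -29.6267.

-29.6267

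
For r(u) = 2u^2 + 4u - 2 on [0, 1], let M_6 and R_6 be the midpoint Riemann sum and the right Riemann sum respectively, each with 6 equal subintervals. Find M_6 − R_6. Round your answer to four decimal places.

M_6 ≈ 0.662037.
R_6 ≈ 1.175926.
M_6 − R_6 ≈ -0.5139.

-0.5139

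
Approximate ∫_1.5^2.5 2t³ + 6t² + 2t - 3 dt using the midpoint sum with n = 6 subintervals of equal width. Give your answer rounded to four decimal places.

42.4583

Δt = (2.5 − 1.5)/6 = 1/6.
Midpoints: 19/12, 1.75, 23/12, 25/12, 2.25, 29/12.
f(19/12) = 19999/864, f(1.75) = 29.59375, f(23/12) = 31931/864, f(25/12) = 39133/864, f(2.25) = 54.65625, f(29/12) = 56249/864.
Sum = Δt · [f(19/12) + f(1.75) + f(23/12) + ...].
Sum ≈ 42.4583.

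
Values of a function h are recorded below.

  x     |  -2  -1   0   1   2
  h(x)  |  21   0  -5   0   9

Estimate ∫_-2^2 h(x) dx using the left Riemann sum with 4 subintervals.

Δx = 1.
Sum = 1·[21 + 0 + (-5) + 0] = 16.

16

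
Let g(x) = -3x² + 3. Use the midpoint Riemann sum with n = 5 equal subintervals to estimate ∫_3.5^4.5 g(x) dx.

Δx = (4.5 − 3.5)/5 = 0.2.
Midpoints: 3.6, 3.8, 4, 4.2, 4.4.
g(3.6) = -35.88, g(3.8) = -40.32, g(4) = -45, g(4.2) = -49.92, g(4.4) = -55.08.
Sum = Δx · [g(3.6) + g(3.8) + g(4) + g(4.2) + g(4.4)].
Sum = -45.24.

-45.24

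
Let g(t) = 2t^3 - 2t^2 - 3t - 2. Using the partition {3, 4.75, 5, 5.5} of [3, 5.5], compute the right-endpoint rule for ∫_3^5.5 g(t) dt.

440.3203125

Subinterval widths: 1.75, 0.25, 0.5.
Right endpoints: 4.75, 5, 5.5.
g(4.75) = 152.96875, g(5) = 183, g(5.5) = 253.75.
Sum = Σ Δt_i · g(t_i).
Sum = 440.3203125.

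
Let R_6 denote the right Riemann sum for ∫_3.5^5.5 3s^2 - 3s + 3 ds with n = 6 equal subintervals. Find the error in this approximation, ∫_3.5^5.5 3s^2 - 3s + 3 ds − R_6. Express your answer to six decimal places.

-8.111111

Exact integral: ∫_3.5^5.5 f(s) ds = 102.5.
R_6 ≈ 110.61111111.
Error ≈ 102.5 − 110.61111111 ≈ -8.111111.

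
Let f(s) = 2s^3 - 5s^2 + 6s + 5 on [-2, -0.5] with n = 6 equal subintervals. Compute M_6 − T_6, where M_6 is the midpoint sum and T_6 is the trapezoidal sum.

M_6 = -24.74609375.
T_6 = -25.0390625.
M_6 − T_6 = 0.29296875.

0.29296875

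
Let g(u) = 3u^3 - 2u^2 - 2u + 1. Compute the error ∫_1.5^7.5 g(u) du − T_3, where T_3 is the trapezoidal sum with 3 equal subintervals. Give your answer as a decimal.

Exact integral: ∫_1.5^7.5 g(u) du = 2042.25.
T_3 = 2196.25.
Error = 2042.25 − 2196.25 = -154.

-154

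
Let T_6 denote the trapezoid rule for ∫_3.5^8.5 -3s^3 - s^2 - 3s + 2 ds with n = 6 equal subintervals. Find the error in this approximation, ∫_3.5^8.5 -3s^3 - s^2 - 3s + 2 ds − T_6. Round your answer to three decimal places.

31.829

Exact integral: ∫_3.5^8.5 f(s) ds ≈ -4072.91667.
T_6 ≈ -4104.74537.
Error ≈ -4072.91667 − (-4104.74537) ≈ 31.829.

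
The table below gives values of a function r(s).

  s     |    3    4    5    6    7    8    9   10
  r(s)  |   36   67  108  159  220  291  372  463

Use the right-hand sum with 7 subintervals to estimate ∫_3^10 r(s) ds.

1680

Δs = 1.
Sum = 1·[67 + 108 + 159 + 220 + 291 + 372 + 463] = 1680.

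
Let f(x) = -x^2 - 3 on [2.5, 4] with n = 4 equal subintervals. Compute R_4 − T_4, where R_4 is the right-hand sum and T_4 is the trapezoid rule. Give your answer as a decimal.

-1.828125

R_4 = -22.48828125.
T_4 = -20.66015625.
R_4 − T_4 = -1.828125.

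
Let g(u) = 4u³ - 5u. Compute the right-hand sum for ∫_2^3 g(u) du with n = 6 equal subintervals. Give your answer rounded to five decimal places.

58.55556

Δu = (3 − 2)/6 = 1/6.
Right endpoints: 13/6, 7/3, 2.5, 8/3, 17/6, 3.
g(13/6) = 806/27, g(7/3) = 1057/27, g(2.5) = 50, g(8/3) = 1688/27, g(17/6) = 2074/27, g(3) = 93.
Sum = Δu · [g(13/6) + g(7/3) + g(2.5) + ...].
Sum ≈ 58.55556.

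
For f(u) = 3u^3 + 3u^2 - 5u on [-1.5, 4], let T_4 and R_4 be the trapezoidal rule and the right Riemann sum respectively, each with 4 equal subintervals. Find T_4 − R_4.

-148.4140625

T_4 ≈ 245.8994141.
R_4 ≈ 394.3134766.
T_4 − R_4 = -148.4140625.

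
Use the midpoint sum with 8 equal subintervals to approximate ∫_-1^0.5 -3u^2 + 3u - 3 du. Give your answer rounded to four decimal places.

-6.7368

Δu = (0.5 − (-1))/8 = 0.1875.
Midpoints: -0.90625, -0.71875, -0.53125, -0.34375, -0.15625, 0.03125, 0.21875, 0.40625.
f(-0.90625) = -8379/1024, f(-0.71875) = -6867/1024, f(-0.53125) = -5571/1024, f(-0.34375) = -4491/1024, f(-0.15625) = -3627/1024, f(0.03125) = -2979/1024, f(0.21875) = -2547/1024, f(0.40625) = -2331/1024.
Sum = Δu · [f(-0.90625) + f(-0.71875) + f(-0.53125) + ...].
Sum ≈ -6.7368.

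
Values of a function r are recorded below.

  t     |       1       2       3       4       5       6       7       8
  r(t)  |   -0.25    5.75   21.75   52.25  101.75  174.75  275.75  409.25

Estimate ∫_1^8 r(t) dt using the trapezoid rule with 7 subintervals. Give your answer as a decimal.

836.5

Δt = 1.
T_7 = (1/2)·[(-0.25) + 2·5.75 + 2·21.75 + 2·52.25 + 2·101.75 + 2·174.75 + 2·275.75 + 409.25] = 836.5.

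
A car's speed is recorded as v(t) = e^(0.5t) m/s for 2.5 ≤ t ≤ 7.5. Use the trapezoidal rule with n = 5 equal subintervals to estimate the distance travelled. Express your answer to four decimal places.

Δt = (7.5 − 2.5)/5 = 1.
v(2.5) ≈ 3.4903, v(3.5) ≈ 5.7546, v(4.5) ≈ 9.4877, v(5.5) ≈ 15.6426, v(6.5) ≈ 25.7903, v(7.5) ≈ 42.5211.
T_5 = (Δt/2)·[v(t_0) + 2v(t_1) + ... + 2v(t_{4}) + v(t_5)].
Sum ≈ 79.6810.

79.6810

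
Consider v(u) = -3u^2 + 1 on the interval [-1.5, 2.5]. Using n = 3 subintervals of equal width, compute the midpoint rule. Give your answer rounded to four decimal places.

Δu = (2.5 − (-1.5))/3 = 4/3.
Midpoints: -5/6, 0.5, 11/6.
v(-5/6) = -13/12, v(0.5) = 0.25, v(11/6) = -109/12.
Sum = Δu · [v(-5/6) + v(0.5) + v(11/6)].
Sum ≈ -13.2222.

-13.2222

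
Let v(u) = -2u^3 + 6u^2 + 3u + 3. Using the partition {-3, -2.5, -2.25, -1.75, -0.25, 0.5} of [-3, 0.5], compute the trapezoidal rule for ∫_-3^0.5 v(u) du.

Subinterval widths: 0.5, 0.25, 0.5, 1.5, 0.75.
v(-3) = 102, v(-2.5) = 64.25, v(-2.25) = 49.40625, v(-1.75) = 26.84375, v(-0.25) = 2.65625, v(0.5) = 5.75.
On each subinterval the trapezoid contributes (Δu_i/2)·[v(u_{i-1}) + v(u_i)].
Sum = 100.109375.

100.109375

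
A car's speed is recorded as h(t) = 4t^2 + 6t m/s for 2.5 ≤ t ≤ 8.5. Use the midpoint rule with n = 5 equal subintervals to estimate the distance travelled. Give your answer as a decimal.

Δt = (8.5 − 2.5)/5 = 1.2.
Midpoints: 3.1, 4.3, 5.5, 6.7, 7.9.
h(3.1) = 57.04, h(4.3) = 99.76, h(5.5) = 154, h(6.7) = 219.76, h(7.9) = 297.04.
Sum = Δt · [h(3.1) + h(4.3) + h(5.5) + h(6.7) + h(7.9)].
Sum = 993.12.

993.12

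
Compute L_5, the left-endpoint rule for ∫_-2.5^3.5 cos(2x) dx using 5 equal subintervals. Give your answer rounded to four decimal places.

-0.3526

Δx = (3.5 − (-2.5))/5 = 1.2.
Left endpoints: -2.5, -1.3, -0.1, 1.1, 2.3.
f(-2.5) ≈ 0.2837, f(-1.3) ≈ -0.8569, f(-0.1) ≈ 0.9801, f(1.1) ≈ -0.5885, f(2.3) ≈ -0.1122.
Sum = Δx · [f(-2.5) + f(-1.3) + f(-0.1) + f(1.1) + f(2.3)].
Sum ≈ -0.3526.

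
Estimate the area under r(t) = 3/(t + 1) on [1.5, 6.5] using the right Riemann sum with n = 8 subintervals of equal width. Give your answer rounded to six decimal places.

Δt = (6.5 − 1.5)/8 = 0.625.
Right endpoints: 2.125, 2.75, 3.375, 4, 4.625, 5.25, 5.875, 6.5.
r(2.125) = 0.96, r(2.75) = 0.8, r(3.375) = 24/35, r(4) = 0.6, r(4.625) = 8/15, r(5.25) = 0.48, r(5.875) = 24/55, r(6.5) = 0.4.
Sum = Δt · [r(2.125) + r(2.75) + r(3.375) + ...].
Sum ≈ 3.059632.

3.059632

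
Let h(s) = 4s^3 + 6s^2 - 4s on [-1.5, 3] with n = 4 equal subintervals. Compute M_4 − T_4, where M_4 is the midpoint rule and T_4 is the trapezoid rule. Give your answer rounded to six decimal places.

-21.357422

M_4 ≈ 116.06835938.
T_4 = 137.42578125.
M_4 − T_4 ≈ -21.357422.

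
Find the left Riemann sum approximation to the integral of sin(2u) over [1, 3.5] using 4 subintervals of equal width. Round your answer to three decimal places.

Δu = (3.5 − 1)/4 = 0.625.
Left endpoints: 1, 1.625, 2.25, 2.875.
f(1) ≈ 0.909, f(1.625) ≈ -0.108, f(2.25) ≈ -0.978, f(2.875) ≈ -0.508.
Sum = Δu · [f(1) + f(1.625) + f(2.25) + f(2.875)].
Sum ≈ -0.428.

-0.428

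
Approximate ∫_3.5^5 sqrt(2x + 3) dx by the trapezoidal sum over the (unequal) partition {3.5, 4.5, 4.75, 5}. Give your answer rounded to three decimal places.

Subinterval widths: 1, 0.25, 0.25.
f(3.5) ≈ 3.162, f(4.5) ≈ 3.464, f(4.75) ≈ 3.536, f(5) ≈ 3.606.
On each subinterval the trapezoid contributes (Δx_i/2)·[f(x_{i-1}) + f(x_i)].
Sum ≈ 5.081.

5.081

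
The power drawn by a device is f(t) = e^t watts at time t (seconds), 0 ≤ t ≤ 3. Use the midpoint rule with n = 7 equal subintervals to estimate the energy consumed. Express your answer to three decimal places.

Δt = (3 − 0)/7 = 3/7.
Midpoints: 3/14, 9/14, 15/14, 1.5, 27/14, 33/14, 39/14.
f(3/14) ≈ 1.239, f(9/14) ≈ 1.902, f(15/14) ≈ 2.920, f(1.5) ≈ 4.482, f(27/14) ≈ 6.880, f(33/14) ≈ 10.561, f(39/14) ≈ 16.211.
Sum = Δt · [f(3/14) + f(9/14) + f(15/14) + ...].
Sum ≈ 18.940.

18.940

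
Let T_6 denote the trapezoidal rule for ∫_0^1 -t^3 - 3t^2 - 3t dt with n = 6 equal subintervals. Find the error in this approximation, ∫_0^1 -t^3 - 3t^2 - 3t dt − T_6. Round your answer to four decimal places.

Exact integral: ∫_0^1 f(t) dt = -2.75.
T_6 ≈ -2.770833.
Error ≈ -2.75 − (-2.770833) ≈ 0.0208.

0.0208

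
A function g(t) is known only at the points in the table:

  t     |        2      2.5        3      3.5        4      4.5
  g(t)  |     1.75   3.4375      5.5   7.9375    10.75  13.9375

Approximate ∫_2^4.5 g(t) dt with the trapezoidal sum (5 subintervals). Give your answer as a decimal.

17.734375

Δt = 0.5.
T_5 = (0.5/2)·[1.75 + 2·3.4375 + 2·5.5 + 2·7.9375 + 2·10.75 + 13.9375] = 17.734375.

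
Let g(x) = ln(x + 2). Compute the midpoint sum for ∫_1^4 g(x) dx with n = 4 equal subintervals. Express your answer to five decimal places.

4.45860

Δx = (4 − 1)/4 = 0.75.
Midpoints: 1.375, 2.125, 2.875, 3.625.
g(1.375) ≈ 1.21640, g(2.125) ≈ 1.41707, g(2.875) ≈ 1.58412, g(3.625) ≈ 1.72722.
Sum = Δx · [g(1.375) + g(2.125) + g(2.875) + g(3.625)].
Sum ≈ 4.45860.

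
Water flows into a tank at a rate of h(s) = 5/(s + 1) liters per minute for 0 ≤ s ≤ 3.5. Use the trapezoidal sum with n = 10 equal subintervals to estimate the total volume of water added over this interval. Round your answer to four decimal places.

Δs = (3.5 − 0)/10 = 0.35.
h(0) = 5, h(0.35) = 100/27, h(0.7) = 50/17, h(1.05) = 100/41, h(1.4) = 25/12, h(1.75) = 20/11, h(2.1) = 50/31, h(2.45) = 100/69, h(2.8) = 25/19, h(3.15) = 100/83, h(3.5) = 10/9.
T_10 = (Δs/2)·[h(s_0) + 2h(s_1) + ... + 2h(s_{9}) + h(s_10)].
Sum ≈ 7.5683.

7.5683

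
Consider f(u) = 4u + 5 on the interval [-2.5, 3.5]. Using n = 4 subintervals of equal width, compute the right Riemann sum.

Δu = (3.5 − (-2.5))/4 = 1.5.
Right endpoints: -1, 0.5, 2, 3.5.
f(-1) = 1, f(0.5) = 7, f(2) = 13, f(3.5) = 19.
Sum = Δu · [f(-1) + f(0.5) + f(2) + f(3.5)].
Sum = 60.

60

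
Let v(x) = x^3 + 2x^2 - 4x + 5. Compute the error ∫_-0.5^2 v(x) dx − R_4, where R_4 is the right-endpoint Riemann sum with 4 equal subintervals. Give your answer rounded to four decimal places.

Exact integral: ∫_-0.5^2 v(x) dx ≈ 14.401042.
R_4 ≈ 16.850586.
Error ≈ 14.401042 − 16.850586 ≈ -2.4495.

-2.4495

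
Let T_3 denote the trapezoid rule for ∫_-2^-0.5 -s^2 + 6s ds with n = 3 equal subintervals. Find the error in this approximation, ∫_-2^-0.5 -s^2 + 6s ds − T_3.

Exact integral: ∫_-2^-0.5 f(s) ds = -13.875.
T_3 = -13.9375.
Error = -13.875 − (-13.9375) = 0.0625.

0.0625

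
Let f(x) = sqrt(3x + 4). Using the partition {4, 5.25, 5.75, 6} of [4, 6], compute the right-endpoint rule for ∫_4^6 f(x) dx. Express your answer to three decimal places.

Subinterval widths: 1.25, 0.5, 0.25.
Right endpoints: 5.25, 5.75, 6.
f(5.25) ≈ 4.444, f(5.75) ≈ 4.610, f(6) ≈ 4.690.
Sum = Σ Δx_i · f(x_i).
Sum ≈ 9.033.

9.033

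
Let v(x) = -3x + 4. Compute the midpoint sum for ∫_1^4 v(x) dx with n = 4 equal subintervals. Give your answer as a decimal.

Δx = (4 − 1)/4 = 0.75.
Midpoints: 1.375, 2.125, 2.875, 3.625.
v(1.375) = -0.125, v(2.125) = -2.375, v(2.875) = -4.625, v(3.625) = -6.875.
Sum = Δx · [v(1.375) + v(2.125) + v(2.875) + v(3.625)].
Sum = -10.5.

-10.5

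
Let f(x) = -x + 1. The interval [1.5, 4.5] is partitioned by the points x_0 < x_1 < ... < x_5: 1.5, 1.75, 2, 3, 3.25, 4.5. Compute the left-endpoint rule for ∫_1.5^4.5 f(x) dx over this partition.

Subinterval widths: 0.25, 0.25, 1, 0.25, 1.25.
Left endpoints: 1.5, 1.75, 2, 3, 3.25.
f(1.5) = -0.5, f(1.75) = -0.75, f(2) = -1, f(3) = -2, f(3.25) = -2.25.
Sum = Σ Δx_i · f(x_i).
Sum = -4.625.

-4.625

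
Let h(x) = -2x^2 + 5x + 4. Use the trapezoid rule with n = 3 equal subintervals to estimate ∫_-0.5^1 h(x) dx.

Δx = (1 − (-0.5))/3 = 0.5.
h(-0.5) = 1, h(0) = 4, h(0.5) = 6, h(1) = 7.
T_3 = (Δx/2)·[h(x_0) + 2h(x_1) + 2h(x_2) + h(x_3)].
Sum = 7.

7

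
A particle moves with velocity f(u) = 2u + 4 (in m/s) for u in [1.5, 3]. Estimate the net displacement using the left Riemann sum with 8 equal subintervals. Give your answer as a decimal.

12.46875

Δu = (3 − 1.5)/8 = 0.1875.
Left endpoints: 1.5, 1.6875, 1.875, 2.0625, 2.25, 2.4375, 2.625, 2.8125.
f(1.5) = 7, f(1.6875) = 7.375, f(1.875) = 7.75, f(2.0625) = 8.125, f(2.25) = 8.5, f(2.4375) = 8.875, f(2.625) = 9.25, f(2.8125) = 9.625.
Sum = Δu · [f(1.5) + f(1.6875) + f(1.875) + ...].
Sum = 12.46875.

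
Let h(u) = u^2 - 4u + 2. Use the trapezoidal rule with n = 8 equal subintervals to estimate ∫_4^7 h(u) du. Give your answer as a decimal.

33.0703125

Δu = (7 − 4)/8 = 0.375.
h(4) = 2, h(4.375) = 3.640625, h(4.75) = 5.5625, h(5.125) = 7.765625, h(5.5) = 10.25, h(5.875) = 13.015625, h(6.25) = 16.0625, h(6.625) = 19.390625, h(7) = 23.
T_8 = (Δu/2)·[h(u_0) + 2h(u_1) + ... + 2h(u_{7}) + h(u_8)].
Sum = 33.0703125.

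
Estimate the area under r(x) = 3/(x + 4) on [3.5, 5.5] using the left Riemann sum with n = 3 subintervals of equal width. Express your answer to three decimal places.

0.738

Δx = (5.5 − 3.5)/3 = 2/3.
Left endpoints: 3.5, 25/6, 29/6.
r(3.5) = 0.4, r(25/6) = 18/49, r(29/6) = 18/53.
Sum = Δx · [r(3.5) + r(25/6) + r(29/6)].
Sum ≈ 0.738.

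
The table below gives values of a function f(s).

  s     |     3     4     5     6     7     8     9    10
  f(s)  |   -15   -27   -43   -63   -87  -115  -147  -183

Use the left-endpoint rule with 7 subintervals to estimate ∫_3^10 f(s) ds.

Δs = 1.
Sum = 1·[(-15) + (-27) + (-43) + (-63) + (-87) + (-115) + (-147)] = -497.

-497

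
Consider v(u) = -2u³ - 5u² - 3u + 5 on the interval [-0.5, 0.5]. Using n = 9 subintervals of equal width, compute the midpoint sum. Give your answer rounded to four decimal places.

Δu = (0.5 − (-0.5))/9 = 1/9.
Midpoints: -4/9, -1/3, -2/9, -1/9, 0, 1/9, 2/9, 1/3, 4/9.
v(-4/9) = 4025/729, v(-1/3) = 149/27, v(-2/9) = 3967/729, v(-1/9) = 3845/729, v(0) = 5, v(1/9) = 3355/729, v(2/9) = 2963/729, v(1/3) = 91/27, v(4/9) = 1825/729.
Sum = Δu · [v(-4/9) + v(-1/3) + v(-2/9) + ...].
Sum ≈ 4.5885.

4.5885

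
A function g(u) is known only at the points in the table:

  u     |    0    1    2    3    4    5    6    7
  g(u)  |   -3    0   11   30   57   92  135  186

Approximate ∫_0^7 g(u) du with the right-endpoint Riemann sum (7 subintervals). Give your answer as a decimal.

Δu = 1.
Sum = 1·[0 + 11 + 30 + 57 + 92 + 135 + 186] = 511.

511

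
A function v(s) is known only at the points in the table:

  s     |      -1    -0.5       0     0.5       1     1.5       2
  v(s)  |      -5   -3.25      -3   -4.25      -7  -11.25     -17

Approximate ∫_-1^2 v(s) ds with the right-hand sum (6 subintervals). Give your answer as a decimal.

Δs = 0.5.
Sum = 0.5·[(-3.25) + (-3) + (-4.25) + (-7) + (-11.25) + (-17)] = -22.875.

-22.875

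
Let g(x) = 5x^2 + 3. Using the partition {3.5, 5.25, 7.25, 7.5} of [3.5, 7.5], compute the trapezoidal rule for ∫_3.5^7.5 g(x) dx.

654.8125

Subinterval widths: 1.75, 2, 0.25.
g(3.5) = 64.25, g(5.25) = 140.8125, g(7.25) = 265.8125, g(7.5) = 284.25.
On each subinterval the trapezoid contributes (Δx_i/2)·[g(x_{i-1}) + g(x_i)].
Sum = 654.8125.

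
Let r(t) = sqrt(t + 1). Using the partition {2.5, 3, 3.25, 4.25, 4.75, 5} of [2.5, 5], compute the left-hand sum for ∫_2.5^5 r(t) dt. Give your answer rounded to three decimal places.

Subinterval widths: 0.5, 0.25, 1, 0.5, 0.25.
Left endpoints: 2.5, 3, 3.25, 4.25, 4.75.
r(2.5) ≈ 1.871, r(3) ≈ 2.000, r(3.25) ≈ 2.062, r(4.25) ≈ 2.291, r(4.75) ≈ 2.398.
Sum = Σ Δt_i · r(t_i).
Sum ≈ 5.242.

5.242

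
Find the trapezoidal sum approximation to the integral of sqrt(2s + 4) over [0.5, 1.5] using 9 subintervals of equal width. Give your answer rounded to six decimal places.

Δs = (1.5 − 0.5)/9 = 1/9.
f(0.5) ≈ 2.236068, f(11/18) ≈ 2.285218, f(13/18) ≈ 2.333333, f(5/6) ≈ 2.380476, f(17/18) ≈ 2.426703, f(19/18) ≈ 2.472066, f(7/6) ≈ 2.516611, f(23/18) ≈ 2.560382, f(25/18) ≈ 2.603417, f(1.5) ≈ 2.645751.
T_9 = (Δs/2)·[f(s_0) + 2f(s_1) + ... + 2f(s_{8}) + f(s_9)].
Sum ≈ 2.446569.

2.446569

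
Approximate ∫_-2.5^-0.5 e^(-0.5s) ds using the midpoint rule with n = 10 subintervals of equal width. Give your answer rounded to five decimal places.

Δs = (-0.5 − (-2.5))/10 = 0.2.
Midpoints: -2.4, -2.2, -2, -1.8, -1.6, -1.4, -1.2, -1, -0.8, -0.6.
f(-2.4) ≈ 3.32012, f(-2.2) ≈ 3.00417, f(-2) ≈ 2.71828, f(-1.8) ≈ 2.45960, f(-1.6) ≈ 2.22554, f(-1.4) ≈ 2.01375, f(-1.2) ≈ 1.82212, f(-1) ≈ 1.64872, f(-0.8) ≈ 1.49182, f(-0.6) ≈ 1.34986.
Sum = Δs · [f(-2.4) + f(-2.2) + f(-2) + ...].
Sum ≈ 4.41080.

4.41080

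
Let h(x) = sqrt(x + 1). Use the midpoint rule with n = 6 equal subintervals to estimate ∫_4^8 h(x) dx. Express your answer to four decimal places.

10.5475

Δx = (8 − 4)/6 = 2/3.
Midpoints: 13/3, 5, 17/3, 19/3, 7, 23/3.
h(13/3) ≈ 2.3094, h(5) ≈ 2.4495, h(17/3) ≈ 2.5820, h(19/3) ≈ 2.7080, h(7) ≈ 2.8284, h(23/3) ≈ 2.9439.
Sum = Δx · [h(13/3) + h(5) + h(17/3) + ...].
Sum ≈ 10.5475.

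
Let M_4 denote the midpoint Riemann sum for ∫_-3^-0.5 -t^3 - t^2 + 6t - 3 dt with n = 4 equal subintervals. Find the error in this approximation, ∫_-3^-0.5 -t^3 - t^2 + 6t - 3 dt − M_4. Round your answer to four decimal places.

0.3459

Exact integral: ∫_-3^-0.5 f(t) dt ≈ -22.473958.
M_4 ≈ -22.819824.
Error ≈ -22.473958 − (-22.819824) ≈ 0.3459.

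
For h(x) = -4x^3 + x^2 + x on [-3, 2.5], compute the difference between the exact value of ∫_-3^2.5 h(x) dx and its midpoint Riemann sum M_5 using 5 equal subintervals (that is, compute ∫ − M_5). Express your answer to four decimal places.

2.2183

Exact integral: ∫_-3^2.5 h(x) dx ≈ 54.770833.
M_5 = 52.5525.
Error ≈ 54.770833 − 52.5525 ≈ 2.2183.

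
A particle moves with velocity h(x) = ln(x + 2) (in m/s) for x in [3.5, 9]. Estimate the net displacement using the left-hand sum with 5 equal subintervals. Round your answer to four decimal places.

11.1104

Δx = (9 − 3.5)/5 = 1.1.
Left endpoints: 3.5, 4.6, 5.7, 6.8, 7.9.
h(3.5) ≈ 1.7047, h(4.6) ≈ 1.8871, h(5.7) ≈ 2.0412, h(6.8) ≈ 2.1748, h(7.9) ≈ 2.2925.
Sum = Δx · [h(3.5) + h(4.6) + h(5.7) + h(6.8) + h(7.9)].
Sum ≈ 11.1104.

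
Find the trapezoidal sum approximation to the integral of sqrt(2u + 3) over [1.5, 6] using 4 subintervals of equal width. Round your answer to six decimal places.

14.450178

Δu = (6 − 1.5)/4 = 1.125.
f(1.5) ≈ 2.449490, f(2.625) ≈ 2.872281, f(3.75) ≈ 3.240370, f(4.875) ≈ 3.570714, f(6) ≈ 3.872983.
T_4 = (Δu/2)·[f(u_0) + 2f(u_1) + 2f(u_2) + 2f(u_3) + f(u_4)].
Sum ≈ 14.450178.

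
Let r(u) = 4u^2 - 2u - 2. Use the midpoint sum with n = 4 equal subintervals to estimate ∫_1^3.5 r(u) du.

39.2578125

Δu = (3.5 − 1)/4 = 0.625.
Midpoints: 1.3125, 1.9375, 2.5625, 3.1875.
r(1.3125) = 2.265625, r(1.9375) = 9.140625, r(2.5625) = 19.140625, r(3.1875) = 32.265625.
Sum = Δu · [r(1.3125) + r(1.9375) + r(2.5625) + r(3.1875)].
Sum = 39.2578125.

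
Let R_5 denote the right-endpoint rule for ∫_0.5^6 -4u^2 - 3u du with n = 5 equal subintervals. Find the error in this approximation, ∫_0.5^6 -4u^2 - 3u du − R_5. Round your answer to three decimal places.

Exact integral: ∫_0.5^6 f(u) du ≈ -341.45833.
R_5 = -433.62.
Error ≈ -341.45833 − (-433.62) ≈ 92.162.

92.162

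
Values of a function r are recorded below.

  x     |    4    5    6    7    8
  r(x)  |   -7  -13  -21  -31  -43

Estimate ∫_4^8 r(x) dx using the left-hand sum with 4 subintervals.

Δx = 1.
Sum = 1·[(-7) + (-13) + (-21) + (-31)] = -72.

-72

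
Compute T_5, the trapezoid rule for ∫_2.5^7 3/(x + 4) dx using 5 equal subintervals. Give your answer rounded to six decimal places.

Δx = (7 − 2.5)/5 = 0.9.
f(2.5) = 6/13, f(3.4) = 15/37, f(4.3) = 30/83, f(5.2) = 15/46, f(6.1) = 30/101, f(7) = 3/11.
T_5 = (Δx/2)·[f(x_0) + 2f(x_1) + ... + 2f(x_{4}) + f(x_5)].
Sum ≈ 1.581391.

1.581391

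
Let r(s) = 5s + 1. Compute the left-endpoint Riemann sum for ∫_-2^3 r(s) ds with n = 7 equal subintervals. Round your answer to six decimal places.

Δs = (3 − (-2))/7 = 5/7.
Left endpoints: -2, -9/7, -4/7, 1/7, 6/7, 11/7, 16/7.
r(-2) = -9, r(-9/7) = -38/7, r(-4/7) = -13/7, r(1/7) = 12/7, r(6/7) = 37/7, r(11/7) = 62/7, r(16/7) = 87/7.
Sum = Δs · [r(-2) + r(-9/7) + r(-4/7) + ...].
Sum ≈ 8.571429.

8.571429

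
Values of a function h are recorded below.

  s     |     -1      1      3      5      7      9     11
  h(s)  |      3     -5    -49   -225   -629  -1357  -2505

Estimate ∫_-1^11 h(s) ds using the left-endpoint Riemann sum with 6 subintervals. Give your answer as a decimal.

-4524

Δs = 2.
Sum = 2·[3 + (-5) + (-49) + (-225) + (-629) + (-1357)] = -4524.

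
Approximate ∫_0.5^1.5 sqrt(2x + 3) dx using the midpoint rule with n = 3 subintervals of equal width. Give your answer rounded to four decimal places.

2.2327

Δx = (1.5 − 0.5)/3 = 1/3.
Midpoints: 2/3, 1, 4/3.
f(2/3) ≈ 2.0817, f(1) ≈ 2.2361, f(4/3) ≈ 2.3805.
Sum = Δx · [f(2/3) + f(1) + f(4/3)].
Sum ≈ 2.2327.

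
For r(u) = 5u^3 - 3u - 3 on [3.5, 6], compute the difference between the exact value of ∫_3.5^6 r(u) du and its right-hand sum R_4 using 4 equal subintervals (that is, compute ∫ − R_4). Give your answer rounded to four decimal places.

Exact integral: ∫_3.5^6 r(u) du = 1389.296875.
R_4 ≈ 1669.057617.
Error ≈ 1389.296875 − 1669.057617 ≈ -279.7607.

-279.7607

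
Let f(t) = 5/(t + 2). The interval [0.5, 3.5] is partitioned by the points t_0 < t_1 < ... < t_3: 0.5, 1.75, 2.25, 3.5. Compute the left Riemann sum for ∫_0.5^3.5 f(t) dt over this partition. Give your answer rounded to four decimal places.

Subinterval widths: 1.25, 0.5, 1.25.
Left endpoints: 0.5, 1.75, 2.25.
f(0.5) = 2, f(1.75) = 4/3, f(2.25) = 20/17.
Sum = Σ Δt_i · f(t_i).
Sum ≈ 4.6373.

4.6373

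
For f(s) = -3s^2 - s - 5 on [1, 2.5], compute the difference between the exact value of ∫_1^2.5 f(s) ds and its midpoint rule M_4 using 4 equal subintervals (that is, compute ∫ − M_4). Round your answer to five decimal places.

Exact integral: ∫_1^2.5 f(s) ds = -24.75.
M_4 ≈ -24.6972656.
Error ≈ -24.75 − (-24.6972656) ≈ -0.05273.

-0.05273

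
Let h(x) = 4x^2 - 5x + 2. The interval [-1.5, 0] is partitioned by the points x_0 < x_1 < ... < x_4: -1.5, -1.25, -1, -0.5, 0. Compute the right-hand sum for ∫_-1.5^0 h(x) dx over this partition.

10.125

Subinterval widths: 0.25, 0.25, 0.5, 0.5.
Right endpoints: -1.25, -1, -0.5, 0.
h(-1.25) = 14.5, h(-1) = 11, h(-0.5) = 5.5, h(0) = 2.
Sum = Σ Δx_i · h(x_i).
Sum = 10.125.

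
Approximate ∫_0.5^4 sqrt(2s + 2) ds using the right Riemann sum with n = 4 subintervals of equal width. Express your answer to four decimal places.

Δs = (4 − 0.5)/4 = 0.875.
Right endpoints: 1.375, 2.25, 3.125, 4.
f(1.375) ≈ 2.1794, f(2.25) ≈ 2.5495, f(3.125) ≈ 2.8723, f(4) ≈ 3.1623.
Sum = Δs · [f(1.375) + f(2.25) + f(3.125) + f(4)].
Sum ≈ 9.4181.

9.4181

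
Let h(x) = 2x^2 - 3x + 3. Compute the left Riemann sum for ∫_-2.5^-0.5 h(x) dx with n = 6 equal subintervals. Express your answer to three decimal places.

Δx = (-0.5 − (-2.5))/6 = 1/3.
Left endpoints: -2.5, -13/6, -11/6, -1.5, -7/6, -5/6.
h(-2.5) = 23, h(-13/6) = 170/9, h(-11/6) = 137/9, h(-1.5) = 12, h(-7/6) = 83/9, h(-5/6) = 62/9.
Sum = Δx · [h(-2.5) + h(-13/6) + h(-11/6) + ...].
Sum ≈ 28.407.

28.407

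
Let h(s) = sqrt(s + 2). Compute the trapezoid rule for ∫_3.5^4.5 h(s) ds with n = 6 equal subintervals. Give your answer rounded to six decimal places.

2.448741

Δs = (4.5 − 3.5)/6 = 1/6.
h(3.5) ≈ 2.345208, h(11/3) ≈ 2.380476, h(23/6) ≈ 2.415229, h(4) ≈ 2.449490, h(25/6) ≈ 2.483277, h(13/3) ≈ 2.516611, h(4.5) ≈ 2.549510.
T_6 = (Δs/2)·[h(s_0) + 2h(s_1) + ... + 2h(s_{5}) + h(s_6)].
Sum ≈ 2.448741.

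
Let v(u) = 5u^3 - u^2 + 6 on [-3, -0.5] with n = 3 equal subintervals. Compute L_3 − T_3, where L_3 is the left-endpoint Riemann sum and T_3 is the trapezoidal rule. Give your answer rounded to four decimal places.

L_3 ≈ -162.650463.
T_3 ≈ -103.015046.
L_3 − T_3 ≈ -59.6354.

-59.6354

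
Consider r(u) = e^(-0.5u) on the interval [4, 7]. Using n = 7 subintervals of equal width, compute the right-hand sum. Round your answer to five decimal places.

0.18855

Δu = (7 − 4)/7 = 3/7.
Right endpoints: 31/7, 34/7, 37/7, 40/7, 43/7, 46/7, 7.
r(31/7) ≈ 0.10923, r(34/7) ≈ 0.08816, r(37/7) ≈ 0.07116, r(40/7) ≈ 0.05743, r(43/7) ≈ 0.04635, r(46/7) ≈ 0.03741, r(7) ≈ 0.03020.
Sum = Δu · [r(31/7) + r(34/7) + r(37/7) + ...].
Sum ≈ 0.18855.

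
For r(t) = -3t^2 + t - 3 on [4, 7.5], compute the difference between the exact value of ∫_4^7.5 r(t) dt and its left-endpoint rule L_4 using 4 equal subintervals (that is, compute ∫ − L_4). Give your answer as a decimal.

Exact integral: ∫_4^7.5 r(t) dt = -348.25.
L_4 = -298.29296875.
Error = -348.25 − (-298.29296875) = -49.95703125.

-49.95703125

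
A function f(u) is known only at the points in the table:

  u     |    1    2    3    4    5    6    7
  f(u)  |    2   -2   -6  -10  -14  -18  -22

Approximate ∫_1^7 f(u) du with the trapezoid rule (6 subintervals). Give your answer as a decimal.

-60

Δu = 1.
T_6 = (1/2)·[2 + 2·(-2) + 2·(-6) + 2·(-10) + 2·(-14) + 2·(-18) + (-22)] = -60.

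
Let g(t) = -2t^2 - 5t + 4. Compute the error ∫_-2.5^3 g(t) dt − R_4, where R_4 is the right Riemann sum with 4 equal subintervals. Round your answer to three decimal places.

26.154

Exact integral: ∫_-2.5^3 g(t) dt ≈ -13.29167.
R_4 = -39.4453125.
Error ≈ -13.29167 − (-39.4453125) ≈ 26.154.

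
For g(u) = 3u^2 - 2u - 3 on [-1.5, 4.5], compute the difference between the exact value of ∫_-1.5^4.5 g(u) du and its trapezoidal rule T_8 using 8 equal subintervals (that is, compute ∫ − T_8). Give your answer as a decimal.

Exact integral: ∫_-1.5^4.5 g(u) du = 58.5.
T_8 = 60.1875.
Error = 58.5 − 60.1875 = -1.6875.

-1.6875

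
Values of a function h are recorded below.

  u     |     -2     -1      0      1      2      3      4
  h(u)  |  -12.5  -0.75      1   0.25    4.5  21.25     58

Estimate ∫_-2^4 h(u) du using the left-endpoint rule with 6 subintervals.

Δu = 1.
Sum = 1·[(-12.5) + (-0.75) + 1 + 0.25 + 4.5 + 21.25] = 13.75.

13.75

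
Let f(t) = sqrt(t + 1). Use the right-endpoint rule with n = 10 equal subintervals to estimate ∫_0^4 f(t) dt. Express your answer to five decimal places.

Δt = (4 − 0)/10 = 0.4.
Right endpoints: 0.4, 0.8, 1.2, 1.6, 2, 2.4, 2.8, 3.2, 3.6, 4.
f(0.4) ≈ 1.18322, f(0.8) ≈ 1.34164, f(1.2) ≈ 1.48324, f(1.6) ≈ 1.61245, f(2) ≈ 1.73205, f(2.4) ≈ 1.84391, f(2.8) ≈ 1.94936, f(3.2) ≈ 2.04939, f(3.6) ≈ 2.14476, f(4) ≈ 2.23607.
Sum = Δt · [f(0.4) + f(0.8) + f(1.2) + ...].
Sum ≈ 7.03043.

7.03043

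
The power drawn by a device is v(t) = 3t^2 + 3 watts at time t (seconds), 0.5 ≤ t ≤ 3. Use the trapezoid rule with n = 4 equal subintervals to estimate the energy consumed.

Δt = (3 − 0.5)/4 = 0.625.
v(0.5) = 3.75, v(1.125) = 6.796875, v(1.75) = 12.1875, v(2.375) = 19.921875, v(3) = 30.
T_4 = (Δt/2)·[v(t_0) + 2v(t_1) + 2v(t_2) + 2v(t_3) + v(t_4)].
Sum = 34.86328125.

34.86328125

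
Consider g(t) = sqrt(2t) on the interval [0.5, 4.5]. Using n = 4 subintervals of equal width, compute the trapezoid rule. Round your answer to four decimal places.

Δt = (4.5 − 0.5)/4 = 1.
g(0.5) ≈ 1.0000, g(1.5) ≈ 1.7321, g(2.5) ≈ 2.2361, g(3.5) ≈ 2.6458, g(4.5) ≈ 3.0000.
T_4 = (Δt/2)·[g(t_0) + 2g(t_1) + 2g(t_2) + 2g(t_3) + g(t_4)].
Sum ≈ 8.6139.

8.6139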